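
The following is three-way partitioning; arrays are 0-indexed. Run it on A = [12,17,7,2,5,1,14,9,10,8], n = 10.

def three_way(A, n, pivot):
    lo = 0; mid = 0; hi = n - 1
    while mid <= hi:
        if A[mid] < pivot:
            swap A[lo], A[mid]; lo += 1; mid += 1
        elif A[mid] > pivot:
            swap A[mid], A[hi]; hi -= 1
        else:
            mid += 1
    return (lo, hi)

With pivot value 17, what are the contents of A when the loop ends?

[12,7,2,5,1,14,9,10,8,17]

pivot = 17; lo=0, mid=0, hi=9
A[mid]=12<17: swap A[0],A[0]; lo=1,mid=1 → [12,17,7,2,5,1,14,9,10,8]
A[mid]=17=17: mid=2
A[mid]=7<17: swap A[1],A[2]; lo=2,mid=3 → [12,7,17,2,5,1,14,9,10,8]
A[mid]=2<17: swap A[2],A[3]; lo=3,mid=4 → [12,7,2,17,5,1,14,9,10,8]
A[mid]=5<17: swap A[3],A[4]; lo=4,mid=5 → [12,7,2,5,17,1,14,9,10,8]
A[mid]=1<17: swap A[4],A[5]; lo=5,mid=6 → [12,7,2,5,1,17,14,9,10,8]
A[mid]=14<17: swap A[5],A[6]; lo=6,mid=7 → [12,7,2,5,1,14,17,9,10,8]
A[mid]=9<17: swap A[6],A[7]; lo=7,mid=8 → [12,7,2,5,1,14,9,17,10,8]
A[mid]=10<17: swap A[7],A[8]; lo=8,mid=9 → [12,7,2,5,1,14,9,10,17,8]
A[mid]=8<17: swap A[8],A[9]; lo=9,mid=10 → [12,7,2,5,1,14,9,10,8,17]
end: lo=9, hi=9; A = [12,7,2,5,1,14,9,10,8,17]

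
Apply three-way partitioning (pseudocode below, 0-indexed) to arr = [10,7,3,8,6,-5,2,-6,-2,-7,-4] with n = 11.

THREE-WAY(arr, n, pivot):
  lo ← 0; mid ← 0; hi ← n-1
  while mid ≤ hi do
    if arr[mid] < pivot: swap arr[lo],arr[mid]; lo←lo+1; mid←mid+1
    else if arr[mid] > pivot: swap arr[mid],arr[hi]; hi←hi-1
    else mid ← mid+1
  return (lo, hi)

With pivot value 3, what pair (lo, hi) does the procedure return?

lo=0 mid=0 hi=10
10>3: swap(0,10), hi=9 ⇒ [-4,7,3,8,6,-5,2,-6,-2,-7,10]
-4<3: swap(0,0), lo=1 mid=1 ⇒ [-4,7,3,8,6,-5,2,-6,-2,-7,10]
7>3: swap(1,9), hi=8 ⇒ [-4,-7,3,8,6,-5,2,-6,-2,7,10]
-7<3: swap(1,1), lo=2 mid=2 ⇒ [-4,-7,3,8,6,-5,2,-6,-2,7,10]
3=3: mid=3
8>3: swap(3,8), hi=7 ⇒ [-4,-7,3,-2,6,-5,2,-6,8,7,10]
-2<3: swap(2,3), lo=3 mid=4 ⇒ [-4,-7,-2,3,6,-5,2,-6,8,7,10]
6>3: swap(4,7), hi=6 ⇒ [-4,-7,-2,3,-6,-5,2,6,8,7,10]
-6<3: swap(3,4), lo=4 mid=5 ⇒ [-4,-7,-2,-6,3,-5,2,6,8,7,10]
-5<3: swap(4,5), lo=5 mid=6 ⇒ [-4,-7,-2,-6,-5,3,2,6,8,7,10]
2<3: swap(5,6), lo=6 mid=7 ⇒ [-4,-7,-2,-6,-5,2,3,6,8,7,10]
done. lo=6 hi=6; arr=[-4,-7,-2,-6,-5,2,3,6,8,7,10]

(6, 6)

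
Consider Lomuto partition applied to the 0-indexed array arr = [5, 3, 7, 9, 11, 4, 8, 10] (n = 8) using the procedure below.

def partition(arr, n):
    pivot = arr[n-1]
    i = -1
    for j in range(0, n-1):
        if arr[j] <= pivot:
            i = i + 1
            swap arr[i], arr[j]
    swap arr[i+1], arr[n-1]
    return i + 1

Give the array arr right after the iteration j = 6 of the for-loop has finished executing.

[5, 3, 7, 9, 4, 8, 11, 10]

pivot = arr[7] = 10; i = -1
j=0: arr[0]=5 ≤ 10 → i=0, swap arr[0],arr[0] (no change) → [5, 3, 7, 9, 11, 4, 8, 10]
j=1: arr[1]=3 ≤ 10 → i=1, swap arr[1],arr[1] (no change) → [5, 3, 7, 9, 11, 4, 8, 10]
j=2: arr[2]=7 ≤ 10 → i=2, swap arr[2],arr[2] (no change) → [5, 3, 7, 9, 11, 4, 8, 10]
j=3: arr[3]=9 ≤ 10 → i=3, swap arr[3],arr[3] (no change) → [5, 3, 7, 9, 11, 4, 8, 10]
j=4: arr[4]=11 > 10 → no swap
j=5: arr[5]=4 ≤ 10 → i=4, swap arr[4],arr[5] → [5, 3, 7, 9, 4, 11, 8, 10]
j=6: arr[6]=8 ≤ 10 → i=5, swap arr[5],arr[6] → [5, 3, 7, 9, 4, 8, 11, 10]
(after j=6) arr = [5, 3, 7, 9, 4, 8, 11, 10]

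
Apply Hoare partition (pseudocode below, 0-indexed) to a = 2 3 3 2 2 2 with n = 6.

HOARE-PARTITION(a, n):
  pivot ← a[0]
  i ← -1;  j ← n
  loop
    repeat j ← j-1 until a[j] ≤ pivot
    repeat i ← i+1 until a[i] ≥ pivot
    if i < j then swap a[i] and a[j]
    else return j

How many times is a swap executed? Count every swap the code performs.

pivot = a[0] = 2; i = -1, j = 6
j→5 (a[5]=2≤2), i→0 (a[0]=2≥2); i<j, swap → 2 3 3 2 2 2
j→4 (a[4]=2≤2), i→1 (a[1]=3≥2); i<j, swap → 2 2 3 2 3 2
j→3 (a[3]=2≤2), i→2 (a[2]=3≥2); i<j, swap → 2 2 2 3 3 2
j→2, i→3; i≥j, return j=2. a = 2 2 2 3 3 2

3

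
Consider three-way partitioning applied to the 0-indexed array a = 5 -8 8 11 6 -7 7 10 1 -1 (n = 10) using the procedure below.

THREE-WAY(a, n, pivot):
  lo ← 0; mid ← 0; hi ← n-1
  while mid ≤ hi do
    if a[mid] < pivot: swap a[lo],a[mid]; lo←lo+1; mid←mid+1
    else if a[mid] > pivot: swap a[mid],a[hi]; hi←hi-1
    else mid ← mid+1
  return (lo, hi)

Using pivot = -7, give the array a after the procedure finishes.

-8 -7 11 6 8 7 10 1 -1 5

pivot = -7; lo=0, mid=0, hi=9
a[mid]=5>-7: swap a[0],a[9]; hi=8 → -1 -8 8 11 6 -7 7 10 1 5
a[mid]=-1>-7: swap a[0],a[8]; hi=7 → 1 -8 8 11 6 -7 7 10 -1 5
a[mid]=1>-7: swap a[0],a[7]; hi=6 → 10 -8 8 11 6 -7 7 1 -1 5
a[mid]=10>-7: swap a[0],a[6]; hi=5 → 7 -8 8 11 6 -7 10 1 -1 5
a[mid]=7>-7: swap a[0],a[5]; hi=4 → -7 -8 8 11 6 7 10 1 -1 5
a[mid]=-7=-7: mid=1
a[mid]=-8<-7: swap a[0],a[1]; lo=1,mid=2 → -8 -7 8 11 6 7 10 1 -1 5
a[mid]=8>-7: swap a[2],a[4]; hi=3 → -8 -7 6 11 8 7 10 1 -1 5
a[mid]=6>-7: swap a[2],a[3]; hi=2 → -8 -7 11 6 8 7 10 1 -1 5
a[mid]=11>-7: swap a[2],a[2]; hi=1 → -8 -7 11 6 8 7 10 1 -1 5
end: lo=1, hi=1; a = -8 -7 11 6 8 7 10 1 -1 5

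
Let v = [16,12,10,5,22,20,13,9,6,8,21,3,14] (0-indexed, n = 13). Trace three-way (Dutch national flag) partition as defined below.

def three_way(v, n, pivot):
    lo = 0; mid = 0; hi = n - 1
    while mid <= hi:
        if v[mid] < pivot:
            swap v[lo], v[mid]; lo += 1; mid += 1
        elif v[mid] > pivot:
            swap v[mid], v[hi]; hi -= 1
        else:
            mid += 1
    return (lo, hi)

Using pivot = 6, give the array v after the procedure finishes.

lo=0 mid=0 hi=12
16>6: swap(0,12), hi=11 ⇒ [14,12,10,5,22,20,13,9,6,8,21,3,16]
14>6: swap(0,11), hi=10 ⇒ [3,12,10,5,22,20,13,9,6,8,21,14,16]
3<6: swap(0,0), lo=1 mid=1 ⇒ [3,12,10,5,22,20,13,9,6,8,21,14,16]
12>6: swap(1,10), hi=9 ⇒ [3,21,10,5,22,20,13,9,6,8,12,14,16]
21>6: swap(1,9), hi=8 ⇒ [3,8,10,5,22,20,13,9,6,21,12,14,16]
8>6: swap(1,8), hi=7 ⇒ [3,6,10,5,22,20,13,9,8,21,12,14,16]
6=6: mid=2
10>6: swap(2,7), hi=6 ⇒ [3,6,9,5,22,20,13,10,8,21,12,14,16]
9>6: swap(2,6), hi=5 ⇒ [3,6,13,5,22,20,9,10,8,21,12,14,16]
13>6: swap(2,5), hi=4 ⇒ [3,6,20,5,22,13,9,10,8,21,12,14,16]
20>6: swap(2,4), hi=3 ⇒ [3,6,22,5,20,13,9,10,8,21,12,14,16]
22>6: swap(2,3), hi=2 ⇒ [3,6,5,22,20,13,9,10,8,21,12,14,16]
5<6: swap(1,2), lo=2 mid=3 ⇒ [3,5,6,22,20,13,9,10,8,21,12,14,16]
done. lo=2 hi=2; v=[3,5,6,22,20,13,9,10,8,21,12,14,16]

[3,5,6,22,20,13,9,10,8,21,12,14,16]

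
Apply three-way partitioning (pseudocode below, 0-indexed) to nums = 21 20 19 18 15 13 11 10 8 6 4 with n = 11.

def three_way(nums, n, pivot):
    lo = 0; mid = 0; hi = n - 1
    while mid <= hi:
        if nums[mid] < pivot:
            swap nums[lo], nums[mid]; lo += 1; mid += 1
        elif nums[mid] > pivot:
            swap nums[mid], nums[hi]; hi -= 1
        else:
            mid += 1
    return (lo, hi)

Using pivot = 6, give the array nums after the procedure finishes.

lo=0 mid=0 hi=10
21>6: swap(0,10), hi=9 ⇒ 4 20 19 18 15 13 11 10 8 6 21
4<6: swap(0,0), lo=1 mid=1 ⇒ 4 20 19 18 15 13 11 10 8 6 21
20>6: swap(1,9), hi=8 ⇒ 4 6 19 18 15 13 11 10 8 20 21
6=6: mid=2
19>6: swap(2,8), hi=7 ⇒ 4 6 8 18 15 13 11 10 19 20 21
8>6: swap(2,7), hi=6 ⇒ 4 6 10 18 15 13 11 8 19 20 21
10>6: swap(2,6), hi=5 ⇒ 4 6 11 18 15 13 10 8 19 20 21
11>6: swap(2,5), hi=4 ⇒ 4 6 13 18 15 11 10 8 19 20 21
13>6: swap(2,4), hi=3 ⇒ 4 6 15 18 13 11 10 8 19 20 21
15>6: swap(2,3), hi=2 ⇒ 4 6 18 15 13 11 10 8 19 20 21
18>6: swap(2,2), hi=1 ⇒ 4 6 18 15 13 11 10 8 19 20 21
done. lo=1 hi=1; nums=4 6 18 15 13 11 10 8 19 20 21

4 6 18 15 13 11 10 8 19 20 21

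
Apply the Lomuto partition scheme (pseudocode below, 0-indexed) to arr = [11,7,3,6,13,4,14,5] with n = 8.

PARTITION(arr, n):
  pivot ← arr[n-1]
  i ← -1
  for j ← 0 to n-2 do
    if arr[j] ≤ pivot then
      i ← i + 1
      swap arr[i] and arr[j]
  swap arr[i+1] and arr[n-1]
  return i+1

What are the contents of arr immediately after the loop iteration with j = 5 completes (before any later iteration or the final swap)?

pivot=5, i=-1
j=0: 11>5, skip
j=1: 7>5, skip
j=2: 3≤5, i=0, swap(0,2) ⇒ [3,7,11,6,13,4,14,5]
j=3: 6>5, skip
j=4: 13>5, skip
j=5: 4≤5, i=1, swap(1,5) ⇒ [3,4,11,6,13,7,14,5]
(after j=5) arr = [3,4,11,6,13,7,14,5]

[3,4,11,6,13,7,14,5]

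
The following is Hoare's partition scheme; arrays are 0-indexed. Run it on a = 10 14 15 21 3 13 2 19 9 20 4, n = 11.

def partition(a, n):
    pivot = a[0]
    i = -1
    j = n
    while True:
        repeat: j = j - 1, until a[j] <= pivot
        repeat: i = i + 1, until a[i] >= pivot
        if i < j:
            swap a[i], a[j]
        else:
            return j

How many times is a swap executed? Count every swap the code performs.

4

pivot = a[0] = 10; i = -1, j = 11
j→10 (a[10]=4≤10), i→0 (a[0]=10≥10); i<j, swap → 4 14 15 21 3 13 2 19 9 20 10
j→8 (a[8]=9≤10), i→1 (a[1]=14≥10); i<j, swap → 4 9 15 21 3 13 2 19 14 20 10
j→6 (a[6]=2≤10), i→2 (a[2]=15≥10); i<j, swap → 4 9 2 21 3 13 15 19 14 20 10
j→4 (a[4]=3≤10), i→3 (a[3]=21≥10); i<j, swap → 4 9 2 3 21 13 15 19 14 20 10
j→3, i→4; i≥j, return j=3. a = 4 9 2 3 21 13 15 19 14 20 10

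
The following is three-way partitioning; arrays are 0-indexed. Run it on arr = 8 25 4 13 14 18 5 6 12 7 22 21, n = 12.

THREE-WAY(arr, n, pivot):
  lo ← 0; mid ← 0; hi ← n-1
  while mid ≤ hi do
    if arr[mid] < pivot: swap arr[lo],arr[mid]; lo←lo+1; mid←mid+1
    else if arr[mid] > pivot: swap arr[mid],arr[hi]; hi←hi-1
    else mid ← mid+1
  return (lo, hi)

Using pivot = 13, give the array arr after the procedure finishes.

8 7 4 12 6 5 13 18 14 22 21 25

pivot = 13; lo=0, mid=0, hi=11
arr[mid]=8<13: swap arr[0],arr[0]; lo=1,mid=1 → 8 25 4 13 14 18 5 6 12 7 22 21
arr[mid]=25>13: swap arr[1],arr[11]; hi=10 → 8 21 4 13 14 18 5 6 12 7 22 25
arr[mid]=21>13: swap arr[1],arr[10]; hi=9 → 8 22 4 13 14 18 5 6 12 7 21 25
arr[mid]=22>13: swap arr[1],arr[9]; hi=8 → 8 7 4 13 14 18 5 6 12 22 21 25
arr[mid]=7<13: swap arr[1],arr[1]; lo=2,mid=2 → 8 7 4 13 14 18 5 6 12 22 21 25
arr[mid]=4<13: swap arr[2],arr[2]; lo=3,mid=3 → 8 7 4 13 14 18 5 6 12 22 21 25
arr[mid]=13=13: mid=4
arr[mid]=14>13: swap arr[4],arr[8]; hi=7 → 8 7 4 13 12 18 5 6 14 22 21 25
arr[mid]=12<13: swap arr[3],arr[4]; lo=4,mid=5 → 8 7 4 12 13 18 5 6 14 22 21 25
arr[mid]=18>13: swap arr[5],arr[7]; hi=6 → 8 7 4 12 13 6 5 18 14 22 21 25
arr[mid]=6<13: swap arr[4],arr[5]; lo=5,mid=6 → 8 7 4 12 6 13 5 18 14 22 21 25
arr[mid]=5<13: swap arr[5],arr[6]; lo=6,mid=7 → 8 7 4 12 6 5 13 18 14 22 21 25
end: lo=6, hi=6; arr = 8 7 4 12 6 5 13 18 14 22 21 25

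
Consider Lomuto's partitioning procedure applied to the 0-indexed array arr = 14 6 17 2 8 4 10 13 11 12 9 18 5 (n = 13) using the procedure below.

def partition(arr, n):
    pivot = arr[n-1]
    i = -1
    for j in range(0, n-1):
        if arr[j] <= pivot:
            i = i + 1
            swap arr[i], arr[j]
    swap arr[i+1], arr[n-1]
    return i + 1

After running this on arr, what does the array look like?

pivot=5, i=-1
j=0: 14>5, skip
j=1: 6>5, skip
j=2: 17>5, skip
j=3: 2≤5, i=0, swap(0,3) ⇒ 2 6 17 14 8 4 10 13 11 12 9 18 5
j=4: 8>5, skip
j=5: 4≤5, i=1, swap(1,5) ⇒ 2 4 17 14 8 6 10 13 11 12 9 18 5
j=6: 10>5, skip
j=7: 13>5, skip
j=8: 11>5, skip
j=9: 12>5, skip
j=10: 9>5, skip
j=11: 18>5, skip
swap(2,12) ⇒ 2 4 5 14 8 6 10 13 11 12 9 18 17; return 2

2 4 5 14 8 6 10 13 11 12 9 18 17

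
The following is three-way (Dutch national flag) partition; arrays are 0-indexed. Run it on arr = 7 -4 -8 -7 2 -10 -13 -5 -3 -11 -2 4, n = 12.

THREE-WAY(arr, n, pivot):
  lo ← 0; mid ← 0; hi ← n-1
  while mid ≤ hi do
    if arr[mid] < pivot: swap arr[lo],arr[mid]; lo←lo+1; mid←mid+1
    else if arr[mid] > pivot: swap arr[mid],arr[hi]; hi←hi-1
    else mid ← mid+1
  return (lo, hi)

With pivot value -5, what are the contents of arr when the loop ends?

pivot = -5; lo=0, mid=0, hi=11
arr[mid]=7>-5: swap arr[0],arr[11]; hi=10 → 4 -4 -8 -7 2 -10 -13 -5 -3 -11 -2 7
arr[mid]=4>-5: swap arr[0],arr[10]; hi=9 → -2 -4 -8 -7 2 -10 -13 -5 -3 -11 4 7
arr[mid]=-2>-5: swap arr[0],arr[9]; hi=8 → -11 -4 -8 -7 2 -10 -13 -5 -3 -2 4 7
arr[mid]=-11<-5: swap arr[0],arr[0]; lo=1,mid=1 → -11 -4 -8 -7 2 -10 -13 -5 -3 -2 4 7
arr[mid]=-4>-5: swap arr[1],arr[8]; hi=7 → -11 -3 -8 -7 2 -10 -13 -5 -4 -2 4 7
arr[mid]=-3>-5: swap arr[1],arr[7]; hi=6 → -11 -5 -8 -7 2 -10 -13 -3 -4 -2 4 7
arr[mid]=-5=-5: mid=2
arr[mid]=-8<-5: swap arr[1],arr[2]; lo=2,mid=3 → -11 -8 -5 -7 2 -10 -13 -3 -4 -2 4 7
arr[mid]=-7<-5: swap arr[2],arr[3]; lo=3,mid=4 → -11 -8 -7 -5 2 -10 -13 -3 -4 -2 4 7
arr[mid]=2>-5: swap arr[4],arr[6]; hi=5 → -11 -8 -7 -5 -13 -10 2 -3 -4 -2 4 7
arr[mid]=-13<-5: swap arr[3],arr[4]; lo=4,mid=5 → -11 -8 -7 -13 -5 -10 2 -3 -4 -2 4 7
arr[mid]=-10<-5: swap arr[4],arr[5]; lo=5,mid=6 → -11 -8 -7 -13 -10 -5 2 -3 -4 -2 4 7
end: lo=5, hi=5; arr = -11 -8 -7 -13 -10 -5 2 -3 -4 -2 4 7

-11 -8 -7 -13 -10 -5 2 -3 -4 -2 4 7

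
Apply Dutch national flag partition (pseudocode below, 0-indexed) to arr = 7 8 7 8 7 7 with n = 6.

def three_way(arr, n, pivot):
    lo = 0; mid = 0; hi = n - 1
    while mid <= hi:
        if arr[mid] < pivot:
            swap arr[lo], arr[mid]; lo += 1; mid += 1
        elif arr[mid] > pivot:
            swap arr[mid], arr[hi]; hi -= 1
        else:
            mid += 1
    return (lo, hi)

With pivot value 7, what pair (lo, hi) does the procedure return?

lo=0 mid=0 hi=5
7=7: mid=1
8>7: swap(1,5), hi=4 ⇒ 7 7 7 8 7 8
7=7: mid=2
7=7: mid=3
8>7: swap(3,4), hi=3 ⇒ 7 7 7 7 8 8
7=7: mid=4
done. lo=0 hi=3; arr=7 7 7 7 8 8

(0, 3)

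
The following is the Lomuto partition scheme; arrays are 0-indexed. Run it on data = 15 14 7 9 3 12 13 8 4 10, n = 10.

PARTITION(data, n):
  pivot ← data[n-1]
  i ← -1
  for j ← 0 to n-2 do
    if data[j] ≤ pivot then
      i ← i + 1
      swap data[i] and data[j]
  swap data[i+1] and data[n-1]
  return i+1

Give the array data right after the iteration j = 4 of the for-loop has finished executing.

7 9 3 14 15 12 13 8 4 10

pivot = data[9] = 10; i = -1
j=0: data[0]=15 > 10 → no swap
j=1: data[1]=14 > 10 → no swap
j=2: data[2]=7 ≤ 10 → i=0, swap data[0],data[2] → 7 14 15 9 3 12 13 8 4 10
j=3: data[3]=9 ≤ 10 → i=1, swap data[1],data[3] → 7 9 15 14 3 12 13 8 4 10
j=4: data[4]=3 ≤ 10 → i=2, swap data[2],data[4] → 7 9 3 14 15 12 13 8 4 10
(after j=4) data = 7 9 3 14 15 12 13 8 4 10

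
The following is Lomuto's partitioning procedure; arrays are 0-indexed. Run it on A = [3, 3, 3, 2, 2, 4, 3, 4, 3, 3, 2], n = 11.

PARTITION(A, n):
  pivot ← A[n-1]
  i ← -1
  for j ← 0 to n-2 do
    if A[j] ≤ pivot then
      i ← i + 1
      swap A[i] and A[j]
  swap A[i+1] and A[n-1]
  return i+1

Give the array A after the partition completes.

[2, 2, 2, 3, 3, 4, 3, 4, 3, 3, 3]

pivot = A[10] = 2; i = -1
j=0: A[0]=3 > 2 → no swap
j=1: A[1]=3 > 2 → no swap
j=2: A[2]=3 > 2 → no swap
j=3: A[3]=2 ≤ 2 → i=0, swap A[0],A[3] → [2, 3, 3, 3, 2, 4, 3, 4, 3, 3, 2]
j=4: A[4]=2 ≤ 2 → i=1, swap A[1],A[4] → [2, 2, 3, 3, 3, 4, 3, 4, 3, 3, 2]
j=5: A[5]=4 > 2 → no swap
j=6: A[6]=3 > 2 → no swap
j=7: A[7]=4 > 2 → no swap
j=8: A[8]=3 > 2 → no swap
j=9: A[9]=3 > 2 → no swap
final swap A[2],A[10] → [2, 2, 2, 3, 3, 4, 3, 4, 3, 3, 3]; return 2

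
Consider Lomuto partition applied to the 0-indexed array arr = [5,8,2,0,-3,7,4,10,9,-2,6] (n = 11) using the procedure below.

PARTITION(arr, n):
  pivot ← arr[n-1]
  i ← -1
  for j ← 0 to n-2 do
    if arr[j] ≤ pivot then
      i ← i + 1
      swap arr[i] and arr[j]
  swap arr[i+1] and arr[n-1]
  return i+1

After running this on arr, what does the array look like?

[5,2,0,-3,4,-2,6,10,9,7,8]

pivot=6, i=-1
j=0: 5≤6, i=0, swap(0,0) ⇒ [5,8,2,0,-3,7,4,10,9,-2,6]
j=1: 8>6, skip
j=2: 2≤6, i=1, swap(1,2) ⇒ [5,2,8,0,-3,7,4,10,9,-2,6]
j=3: 0≤6, i=2, swap(2,3) ⇒ [5,2,0,8,-3,7,4,10,9,-2,6]
j=4: -3≤6, i=3, swap(3,4) ⇒ [5,2,0,-3,8,7,4,10,9,-2,6]
j=5: 7>6, skip
j=6: 4≤6, i=4, swap(4,6) ⇒ [5,2,0,-3,4,7,8,10,9,-2,6]
j=7: 10>6, skip
j=8: 9>6, skip
j=9: -2≤6, i=5, swap(5,9) ⇒ [5,2,0,-3,4,-2,8,10,9,7,6]
swap(6,10) ⇒ [5,2,0,-3,4,-2,6,10,9,7,8]; return 6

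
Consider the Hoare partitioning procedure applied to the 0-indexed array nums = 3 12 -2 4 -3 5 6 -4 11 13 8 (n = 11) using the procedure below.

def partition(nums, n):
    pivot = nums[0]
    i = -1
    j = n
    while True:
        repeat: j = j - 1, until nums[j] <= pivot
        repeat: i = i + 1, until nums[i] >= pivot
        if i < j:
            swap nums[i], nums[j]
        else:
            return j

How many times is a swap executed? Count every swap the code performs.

2

pivot = nums[0] = 3; i = -1, j = 11
j→7 (nums[7]=-4≤3), i→0 (nums[0]=3≥3); i<j, swap → -4 12 -2 4 -3 5 6 3 11 13 8
j→4 (nums[4]=-3≤3), i→1 (nums[1]=12≥3); i<j, swap → -4 -3 -2 4 12 5 6 3 11 13 8
j→2, i→3; i≥j, return j=2. nums = -4 -3 -2 4 12 5 6 3 11 13 8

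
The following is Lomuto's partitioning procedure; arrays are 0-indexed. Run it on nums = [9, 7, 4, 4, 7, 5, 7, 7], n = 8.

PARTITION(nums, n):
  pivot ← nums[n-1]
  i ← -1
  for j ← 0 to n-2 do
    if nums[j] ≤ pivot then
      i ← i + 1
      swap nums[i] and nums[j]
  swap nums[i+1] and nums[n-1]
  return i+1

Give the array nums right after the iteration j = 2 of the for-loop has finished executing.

pivot = nums[7] = 7; i = -1
j=0: nums[0]=9 > 7 → no swap
j=1: nums[1]=7 ≤ 7 → i=0, swap nums[0],nums[1] → [7, 9, 4, 4, 7, 5, 7, 7]
j=2: nums[2]=4 ≤ 7 → i=1, swap nums[1],nums[2] → [7, 4, 9, 4, 7, 5, 7, 7]
(after j=2) nums = [7, 4, 9, 4, 7, 5, 7, 7]

[7, 4, 9, 4, 7, 5, 7, 7]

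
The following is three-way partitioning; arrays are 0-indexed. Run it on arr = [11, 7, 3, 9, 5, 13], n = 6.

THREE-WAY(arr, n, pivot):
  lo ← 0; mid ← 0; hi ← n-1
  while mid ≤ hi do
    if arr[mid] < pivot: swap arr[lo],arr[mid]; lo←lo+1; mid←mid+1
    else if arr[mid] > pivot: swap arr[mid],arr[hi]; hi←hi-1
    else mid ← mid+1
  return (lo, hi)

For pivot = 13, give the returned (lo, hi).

pivot = 13; lo=0, mid=0, hi=5
arr[mid]=11<13: swap arr[0],arr[0]; lo=1,mid=1 → [11, 7, 3, 9, 5, 13]
arr[mid]=7<13: swap arr[1],arr[1]; lo=2,mid=2 → [11, 7, 3, 9, 5, 13]
arr[mid]=3<13: swap arr[2],arr[2]; lo=3,mid=3 → [11, 7, 3, 9, 5, 13]
arr[mid]=9<13: swap arr[3],arr[3]; lo=4,mid=4 → [11, 7, 3, 9, 5, 13]
arr[mid]=5<13: swap arr[4],arr[4]; lo=5,mid=5 → [11, 7, 3, 9, 5, 13]
arr[mid]=13=13: mid=6
end: lo=5, hi=5; arr = [11, 7, 3, 9, 5, 13]

(5, 5)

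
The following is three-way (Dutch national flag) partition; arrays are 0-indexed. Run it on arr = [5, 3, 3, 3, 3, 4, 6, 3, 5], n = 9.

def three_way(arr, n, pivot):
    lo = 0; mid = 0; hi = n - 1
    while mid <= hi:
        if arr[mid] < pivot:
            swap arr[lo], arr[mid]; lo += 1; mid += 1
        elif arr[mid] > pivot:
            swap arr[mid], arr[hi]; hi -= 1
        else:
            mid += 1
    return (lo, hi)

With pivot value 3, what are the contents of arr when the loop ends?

lo=0 mid=0 hi=8
5>3: swap(0,8), hi=7 ⇒ [5, 3, 3, 3, 3, 4, 6, 3, 5]
5>3: swap(0,7), hi=6 ⇒ [3, 3, 3, 3, 3, 4, 6, 5, 5]
3=3: mid=1
3=3: mid=2
3=3: mid=3
3=3: mid=4
3=3: mid=5
4>3: swap(5,6), hi=5 ⇒ [3, 3, 3, 3, 3, 6, 4, 5, 5]
6>3: swap(5,5), hi=4 ⇒ [3, 3, 3, 3, 3, 6, 4, 5, 5]
done. lo=0 hi=4; arr=[3, 3, 3, 3, 3, 6, 4, 5, 5]

[3, 3, 3, 3, 3, 6, 4, 5, 5]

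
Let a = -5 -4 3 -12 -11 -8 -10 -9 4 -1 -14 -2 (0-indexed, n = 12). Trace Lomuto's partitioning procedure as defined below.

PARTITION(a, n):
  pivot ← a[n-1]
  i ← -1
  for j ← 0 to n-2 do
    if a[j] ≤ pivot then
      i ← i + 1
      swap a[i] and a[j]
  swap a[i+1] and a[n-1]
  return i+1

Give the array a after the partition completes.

-5 -4 -12 -11 -8 -10 -9 -14 -2 -1 3 4

pivot=-2, i=-1
j=0: -5≤-2, i=0, swap(0,0) ⇒ -5 -4 3 -12 -11 -8 -10 -9 4 -1 -14 -2
j=1: -4≤-2, i=1, swap(1,1) ⇒ -5 -4 3 -12 -11 -8 -10 -9 4 -1 -14 -2
j=2: 3>-2, skip
j=3: -12≤-2, i=2, swap(2,3) ⇒ -5 -4 -12 3 -11 -8 -10 -9 4 -1 -14 -2
j=4: -11≤-2, i=3, swap(3,4) ⇒ -5 -4 -12 -11 3 -8 -10 -9 4 -1 -14 -2
j=5: -8≤-2, i=4, swap(4,5) ⇒ -5 -4 -12 -11 -8 3 -10 -9 4 -1 -14 -2
j=6: -10≤-2, i=5, swap(5,6) ⇒ -5 -4 -12 -11 -8 -10 3 -9 4 -1 -14 -2
j=7: -9≤-2, i=6, swap(6,7) ⇒ -5 -4 -12 -11 -8 -10 -9 3 4 -1 -14 -2
j=8: 4>-2, skip
j=9: -1>-2, skip
j=10: -14≤-2, i=7, swap(7,10) ⇒ -5 -4 -12 -11 -8 -10 -9 -14 4 -1 3 -2
swap(8,11) ⇒ -5 -4 -12 -11 -8 -10 -9 -14 -2 -1 3 4; return 8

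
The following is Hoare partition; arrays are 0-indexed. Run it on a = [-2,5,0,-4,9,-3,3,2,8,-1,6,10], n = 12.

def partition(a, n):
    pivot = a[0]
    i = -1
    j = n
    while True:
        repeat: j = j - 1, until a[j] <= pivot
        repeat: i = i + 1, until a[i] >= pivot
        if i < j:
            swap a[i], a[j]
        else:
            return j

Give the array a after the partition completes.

pivot = a[0] = -2; i = -1, j = 12
j→5 (a[5]=-3≤-2), i→0 (a[0]=-2≥-2); i<j, swap → [-3,5,0,-4,9,-2,3,2,8,-1,6,10]
j→3 (a[3]=-4≤-2), i→1 (a[1]=5≥-2); i<j, swap → [-3,-4,0,5,9,-2,3,2,8,-1,6,10]
j→1, i→2; i≥j, return j=1. a = [-3,-4,0,5,9,-2,3,2,8,-1,6,10]

[-3,-4,0,5,9,-2,3,2,8,-1,6,10]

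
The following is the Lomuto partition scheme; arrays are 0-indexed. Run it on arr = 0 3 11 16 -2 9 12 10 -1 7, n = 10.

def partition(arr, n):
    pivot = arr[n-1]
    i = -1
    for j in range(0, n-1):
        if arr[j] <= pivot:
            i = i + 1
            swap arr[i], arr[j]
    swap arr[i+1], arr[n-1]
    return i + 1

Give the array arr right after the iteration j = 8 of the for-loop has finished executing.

0 3 -2 -1 11 9 12 10 16 7

pivot = arr[9] = 7; i = -1
j=0: arr[0]=0 ≤ 7 → i=0, swap arr[0],arr[0] (no change) → 0 3 11 16 -2 9 12 10 -1 7
j=1: arr[1]=3 ≤ 7 → i=1, swap arr[1],arr[1] (no change) → 0 3 11 16 -2 9 12 10 -1 7
j=2: arr[2]=11 > 7 → no swap
j=3: arr[3]=16 > 7 → no swap
j=4: arr[4]=-2 ≤ 7 → i=2, swap arr[2],arr[4] → 0 3 -2 16 11 9 12 10 -1 7
j=5: arr[5]=9 > 7 → no swap
j=6: arr[6]=12 > 7 → no swap
j=7: arr[7]=10 > 7 → no swap
j=8: arr[8]=-1 ≤ 7 → i=3, swap arr[3],arr[8] → 0 3 -2 -1 11 9 12 10 16 7
(after j=8) arr = 0 3 -2 -1 11 9 12 10 16 7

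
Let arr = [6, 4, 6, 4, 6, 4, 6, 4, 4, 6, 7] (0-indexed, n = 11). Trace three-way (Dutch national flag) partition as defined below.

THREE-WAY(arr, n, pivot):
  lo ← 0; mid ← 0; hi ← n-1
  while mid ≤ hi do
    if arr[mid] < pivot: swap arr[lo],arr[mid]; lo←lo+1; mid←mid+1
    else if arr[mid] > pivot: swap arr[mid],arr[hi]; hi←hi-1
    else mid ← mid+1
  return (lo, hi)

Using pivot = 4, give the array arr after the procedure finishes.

pivot = 4; lo=0, mid=0, hi=10
arr[mid]=6>4: swap arr[0],arr[10]; hi=9 → [7, 4, 6, 4, 6, 4, 6, 4, 4, 6, 6]
arr[mid]=7>4: swap arr[0],arr[9]; hi=8 → [6, 4, 6, 4, 6, 4, 6, 4, 4, 7, 6]
arr[mid]=6>4: swap arr[0],arr[8]; hi=7 → [4, 4, 6, 4, 6, 4, 6, 4, 6, 7, 6]
arr[mid]=4=4: mid=1
arr[mid]=4=4: mid=2
arr[mid]=6>4: swap arr[2],arr[7]; hi=6 → [4, 4, 4, 4, 6, 4, 6, 6, 6, 7, 6]
arr[mid]=4=4: mid=3
arr[mid]=4=4: mid=4
arr[mid]=6>4: swap arr[4],arr[6]; hi=5 → [4, 4, 4, 4, 6, 4, 6, 6, 6, 7, 6]
arr[mid]=6>4: swap arr[4],arr[5]; hi=4 → [4, 4, 4, 4, 4, 6, 6, 6, 6, 7, 6]
arr[mid]=4=4: mid=5
end: lo=0, hi=4; arr = [4, 4, 4, 4, 4, 6, 6, 6, 6, 7, 6]

[4, 4, 4, 4, 4, 6, 6, 6, 6, 7, 6]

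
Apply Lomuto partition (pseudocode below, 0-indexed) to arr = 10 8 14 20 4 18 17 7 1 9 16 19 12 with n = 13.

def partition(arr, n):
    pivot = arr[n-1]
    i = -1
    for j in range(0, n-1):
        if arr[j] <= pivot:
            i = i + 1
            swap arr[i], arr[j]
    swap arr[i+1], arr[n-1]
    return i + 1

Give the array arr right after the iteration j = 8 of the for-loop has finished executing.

10 8 4 7 1 18 17 20 14 9 16 19 12

pivot = arr[12] = 12; i = -1
j=0: arr[0]=10 ≤ 12 → i=0, swap arr[0],arr[0] (no change) → 10 8 14 20 4 18 17 7 1 9 16 19 12
j=1: arr[1]=8 ≤ 12 → i=1, swap arr[1],arr[1] (no change) → 10 8 14 20 4 18 17 7 1 9 16 19 12
j=2: arr[2]=14 > 12 → no swap
j=3: arr[3]=20 > 12 → no swap
j=4: arr[4]=4 ≤ 12 → i=2, swap arr[2],arr[4] → 10 8 4 20 14 18 17 7 1 9 16 19 12
j=5: arr[5]=18 > 12 → no swap
j=6: arr[6]=17 > 12 → no swap
j=7: arr[7]=7 ≤ 12 → i=3, swap arr[3],arr[7] → 10 8 4 7 14 18 17 20 1 9 16 19 12
j=8: arr[8]=1 ≤ 12 → i=4, swap arr[4],arr[8] → 10 8 4 7 1 18 17 20 14 9 16 19 12
(after j=8) arr = 10 8 4 7 1 18 17 20 14 9 16 19 12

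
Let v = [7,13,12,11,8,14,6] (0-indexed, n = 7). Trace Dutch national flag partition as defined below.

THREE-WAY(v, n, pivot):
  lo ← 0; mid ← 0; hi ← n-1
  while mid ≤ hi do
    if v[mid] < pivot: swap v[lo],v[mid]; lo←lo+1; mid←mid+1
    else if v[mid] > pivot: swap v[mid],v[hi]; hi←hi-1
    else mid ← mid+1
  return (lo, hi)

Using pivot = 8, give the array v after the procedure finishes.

lo=0 mid=0 hi=6
7<8: swap(0,0), lo=1 mid=1 ⇒ [7,13,12,11,8,14,6]
13>8: swap(1,6), hi=5 ⇒ [7,6,12,11,8,14,13]
6<8: swap(1,1), lo=2 mid=2 ⇒ [7,6,12,11,8,14,13]
12>8: swap(2,5), hi=4 ⇒ [7,6,14,11,8,12,13]
14>8: swap(2,4), hi=3 ⇒ [7,6,8,11,14,12,13]
8=8: mid=3
11>8: swap(3,3), hi=2 ⇒ [7,6,8,11,14,12,13]
done. lo=2 hi=2; v=[7,6,8,11,14,12,13]

[7,6,8,11,14,12,13]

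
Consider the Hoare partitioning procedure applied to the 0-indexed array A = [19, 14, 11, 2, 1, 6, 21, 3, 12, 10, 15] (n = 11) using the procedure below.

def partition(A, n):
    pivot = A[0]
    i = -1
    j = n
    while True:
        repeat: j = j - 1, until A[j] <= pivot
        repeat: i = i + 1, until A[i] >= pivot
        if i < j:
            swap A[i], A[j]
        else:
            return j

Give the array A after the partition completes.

pivot=19
j stops at 10 (15), i stops at 0 (19); swap ⇒ [15, 14, 11, 2, 1, 6, 21, 3, 12, 10, 19]
j stops at 9 (10), i stops at 6 (21); swap ⇒ [15, 14, 11, 2, 1, 6, 10, 3, 12, 21, 19]
j stops at 8, i stops at 9; i≥j ⇒ return 8. A=[15, 14, 11, 2, 1, 6, 10, 3, 12, 21, 19]

[15, 14, 11, 2, 1, 6, 10, 3, 12, 21, 19]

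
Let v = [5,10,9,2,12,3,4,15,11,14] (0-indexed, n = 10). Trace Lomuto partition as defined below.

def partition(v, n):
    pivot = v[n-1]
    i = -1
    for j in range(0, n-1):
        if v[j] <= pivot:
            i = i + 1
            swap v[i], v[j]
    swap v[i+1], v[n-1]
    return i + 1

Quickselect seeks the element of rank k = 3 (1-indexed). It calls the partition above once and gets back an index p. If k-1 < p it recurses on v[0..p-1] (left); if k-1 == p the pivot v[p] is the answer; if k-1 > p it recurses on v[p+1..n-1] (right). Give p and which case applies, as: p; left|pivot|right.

8; left

pivot = v[9] = 14; i = -1
j=0: v[0]=5 ≤ 14 → i=0, swap v[0],v[0] (no change) → [5,10,9,2,12,3,4,15,11,14]
j=1: v[1]=10 ≤ 14 → i=1, swap v[1],v[1] (no change) → [5,10,9,2,12,3,4,15,11,14]
j=2: v[2]=9 ≤ 14 → i=2, swap v[2],v[2] (no change) → [5,10,9,2,12,3,4,15,11,14]
j=3: v[3]=2 ≤ 14 → i=3, swap v[3],v[3] (no change) → [5,10,9,2,12,3,4,15,11,14]
j=4: v[4]=12 ≤ 14 → i=4, swap v[4],v[4] (no change) → [5,10,9,2,12,3,4,15,11,14]
j=5: v[5]=3 ≤ 14 → i=5, swap v[5],v[5] (no change) → [5,10,9,2,12,3,4,15,11,14]
j=6: v[6]=4 ≤ 14 → i=6, swap v[6],v[6] (no change) → [5,10,9,2,12,3,4,15,11,14]
j=7: v[7]=15 > 14 → no swap
j=8: v[8]=11 ≤ 14 → i=7, swap v[7],v[8] → [5,10,9,2,12,3,4,11,15,14]
final swap v[8],v[9] → [5,10,9,2,12,3,4,11,14,15]; return 8
p = 8; k-1 = 2 < 8 ⇒ left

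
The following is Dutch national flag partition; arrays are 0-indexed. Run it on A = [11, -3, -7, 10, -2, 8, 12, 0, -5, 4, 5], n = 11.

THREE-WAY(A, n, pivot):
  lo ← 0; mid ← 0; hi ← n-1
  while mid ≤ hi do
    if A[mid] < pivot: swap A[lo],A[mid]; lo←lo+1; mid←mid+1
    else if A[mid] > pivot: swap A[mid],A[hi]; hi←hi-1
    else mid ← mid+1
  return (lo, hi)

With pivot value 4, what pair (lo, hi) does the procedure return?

pivot = 4; lo=0, mid=0, hi=10
A[mid]=11>4: swap A[0],A[10]; hi=9 → [5, -3, -7, 10, -2, 8, 12, 0, -5, 4, 11]
A[mid]=5>4: swap A[0],A[9]; hi=8 → [4, -3, -7, 10, -2, 8, 12, 0, -5, 5, 11]
A[mid]=4=4: mid=1
A[mid]=-3<4: swap A[0],A[1]; lo=1,mid=2 → [-3, 4, -7, 10, -2, 8, 12, 0, -5, 5, 11]
A[mid]=-7<4: swap A[1],A[2]; lo=2,mid=3 → [-3, -7, 4, 10, -2, 8, 12, 0, -5, 5, 11]
A[mid]=10>4: swap A[3],A[8]; hi=7 → [-3, -7, 4, -5, -2, 8, 12, 0, 10, 5, 11]
A[mid]=-5<4: swap A[2],A[3]; lo=3,mid=4 → [-3, -7, -5, 4, -2, 8, 12, 0, 10, 5, 11]
A[mid]=-2<4: swap A[3],A[4]; lo=4,mid=5 → [-3, -7, -5, -2, 4, 8, 12, 0, 10, 5, 11]
A[mid]=8>4: swap A[5],A[7]; hi=6 → [-3, -7, -5, -2, 4, 0, 12, 8, 10, 5, 11]
A[mid]=0<4: swap A[4],A[5]; lo=5,mid=6 → [-3, -7, -5, -2, 0, 4, 12, 8, 10, 5, 11]
A[mid]=12>4: swap A[6],A[6]; hi=5 → [-3, -7, -5, -2, 0, 4, 12, 8, 10, 5, 11]
end: lo=5, hi=5; A = [-3, -7, -5, -2, 0, 4, 12, 8, 10, 5, 11]

(5, 5)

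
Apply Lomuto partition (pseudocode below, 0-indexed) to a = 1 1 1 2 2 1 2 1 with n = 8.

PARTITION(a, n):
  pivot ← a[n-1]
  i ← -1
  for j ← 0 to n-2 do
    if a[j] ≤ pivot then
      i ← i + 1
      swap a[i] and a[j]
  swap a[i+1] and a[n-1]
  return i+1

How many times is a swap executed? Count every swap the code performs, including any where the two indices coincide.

5

pivot=1, i=-1
j=0: 1≤1, i=0, swap(0,0) ⇒ 1 1 1 2 2 1 2 1
j=1: 1≤1, i=1, swap(1,1) ⇒ 1 1 1 2 2 1 2 1
j=2: 1≤1, i=2, swap(2,2) ⇒ 1 1 1 2 2 1 2 1
j=3: 2>1, skip
j=4: 2>1, skip
j=5: 1≤1, i=3, swap(3,5) ⇒ 1 1 1 1 2 2 2 1
j=6: 2>1, skip
swap(4,7) ⇒ 1 1 1 1 1 2 2 2; return 4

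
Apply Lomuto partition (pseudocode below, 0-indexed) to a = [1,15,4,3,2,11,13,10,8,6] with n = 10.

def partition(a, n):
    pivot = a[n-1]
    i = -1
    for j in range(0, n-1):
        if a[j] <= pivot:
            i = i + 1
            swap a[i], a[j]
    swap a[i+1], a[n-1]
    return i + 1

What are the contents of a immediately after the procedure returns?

[1,4,3,2,6,11,13,10,8,15]

pivot = a[9] = 6; i = -1
j=0: a[0]=1 ≤ 6 → i=0, swap a[0],a[0] (no change) → [1,15,4,3,2,11,13,10,8,6]
j=1: a[1]=15 > 6 → no swap
j=2: a[2]=4 ≤ 6 → i=1, swap a[1],a[2] → [1,4,15,3,2,11,13,10,8,6]
j=3: a[3]=3 ≤ 6 → i=2, swap a[2],a[3] → [1,4,3,15,2,11,13,10,8,6]
j=4: a[4]=2 ≤ 6 → i=3, swap a[3],a[4] → [1,4,3,2,15,11,13,10,8,6]
j=5: a[5]=11 > 6 → no swap
j=6: a[6]=13 > 6 → no swap
j=7: a[7]=10 > 6 → no swap
j=8: a[8]=8 > 6 → no swap
final swap a[4],a[9] → [1,4,3,2,6,11,13,10,8,15]; return 4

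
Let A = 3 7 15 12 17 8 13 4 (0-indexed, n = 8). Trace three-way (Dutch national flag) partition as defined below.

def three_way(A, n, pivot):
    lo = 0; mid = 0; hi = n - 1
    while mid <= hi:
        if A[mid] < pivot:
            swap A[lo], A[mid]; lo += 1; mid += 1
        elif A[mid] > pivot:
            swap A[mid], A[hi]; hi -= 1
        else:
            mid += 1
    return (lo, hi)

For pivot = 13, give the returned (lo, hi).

pivot = 13; lo=0, mid=0, hi=7
A[mid]=3<13: swap A[0],A[0]; lo=1,mid=1 → 3 7 15 12 17 8 13 4
A[mid]=7<13: swap A[1],A[1]; lo=2,mid=2 → 3 7 15 12 17 8 13 4
A[mid]=15>13: swap A[2],A[7]; hi=6 → 3 7 4 12 17 8 13 15
A[mid]=4<13: swap A[2],A[2]; lo=3,mid=3 → 3 7 4 12 17 8 13 15
A[mid]=12<13: swap A[3],A[3]; lo=4,mid=4 → 3 7 4 12 17 8 13 15
A[mid]=17>13: swap A[4],A[6]; hi=5 → 3 7 4 12 13 8 17 15
A[mid]=13=13: mid=5
A[mid]=8<13: swap A[4],A[5]; lo=5,mid=6 → 3 7 4 12 8 13 17 15
end: lo=5, hi=5; A = 3 7 4 12 8 13 17 15

(5, 5)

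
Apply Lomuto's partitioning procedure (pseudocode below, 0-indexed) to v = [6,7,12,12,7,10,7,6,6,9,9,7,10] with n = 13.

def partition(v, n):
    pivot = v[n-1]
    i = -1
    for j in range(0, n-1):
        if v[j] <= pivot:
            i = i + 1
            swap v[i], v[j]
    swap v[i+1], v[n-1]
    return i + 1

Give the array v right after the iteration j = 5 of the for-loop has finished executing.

[6,7,7,10,12,12,7,6,6,9,9,7,10]

pivot = v[12] = 10; i = -1
j=0: v[0]=6 ≤ 10 → i=0, swap v[0],v[0] (no change) → [6,7,12,12,7,10,7,6,6,9,9,7,10]
j=1: v[1]=7 ≤ 10 → i=1, swap v[1],v[1] (no change) → [6,7,12,12,7,10,7,6,6,9,9,7,10]
j=2: v[2]=12 > 10 → no swap
j=3: v[3]=12 > 10 → no swap
j=4: v[4]=7 ≤ 10 → i=2, swap v[2],v[4] → [6,7,7,12,12,10,7,6,6,9,9,7,10]
j=5: v[5]=10 ≤ 10 → i=3, swap v[3],v[5] → [6,7,7,10,12,12,7,6,6,9,9,7,10]
(after j=5) v = [6,7,7,10,12,12,7,6,6,9,9,7,10]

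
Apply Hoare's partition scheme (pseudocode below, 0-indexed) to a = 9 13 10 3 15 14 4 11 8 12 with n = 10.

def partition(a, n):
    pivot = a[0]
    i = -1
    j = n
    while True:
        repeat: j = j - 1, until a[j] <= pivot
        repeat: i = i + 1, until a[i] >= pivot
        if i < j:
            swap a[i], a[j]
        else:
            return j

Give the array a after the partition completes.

pivot=9
j stops at 8 (8), i stops at 0 (9); swap ⇒ 8 13 10 3 15 14 4 11 9 12
j stops at 6 (4), i stops at 1 (13); swap ⇒ 8 4 10 3 15 14 13 11 9 12
j stops at 3 (3), i stops at 2 (10); swap ⇒ 8 4 3 10 15 14 13 11 9 12
j stops at 2, i stops at 3; i≥j ⇒ return 2. a=8 4 3 10 15 14 13 11 9 12

8 4 3 10 15 14 13 11 9 12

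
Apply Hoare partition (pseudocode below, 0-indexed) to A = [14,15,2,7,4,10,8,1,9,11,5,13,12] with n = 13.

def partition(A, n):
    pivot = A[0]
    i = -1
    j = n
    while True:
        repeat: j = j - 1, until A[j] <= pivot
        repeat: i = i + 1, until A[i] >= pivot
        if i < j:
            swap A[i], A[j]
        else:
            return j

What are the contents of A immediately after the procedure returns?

[12,13,2,7,4,10,8,1,9,11,5,15,14]

pivot=14
j stops at 12 (12), i stops at 0 (14); swap ⇒ [12,15,2,7,4,10,8,1,9,11,5,13,14]
j stops at 11 (13), i stops at 1 (15); swap ⇒ [12,13,2,7,4,10,8,1,9,11,5,15,14]
j stops at 10, i stops at 11; i≥j ⇒ return 10. A=[12,13,2,7,4,10,8,1,9,11,5,15,14]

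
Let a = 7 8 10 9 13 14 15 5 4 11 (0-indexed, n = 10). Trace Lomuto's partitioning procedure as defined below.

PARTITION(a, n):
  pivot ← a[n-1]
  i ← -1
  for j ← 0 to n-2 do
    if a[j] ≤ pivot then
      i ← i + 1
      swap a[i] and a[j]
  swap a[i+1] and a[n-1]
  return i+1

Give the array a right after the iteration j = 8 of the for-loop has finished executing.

7 8 10 9 5 4 15 13 14 11

pivot=11, i=-1
j=0: 7≤11, i=0, swap(0,0) ⇒ 7 8 10 9 13 14 15 5 4 11
j=1: 8≤11, i=1, swap(1,1) ⇒ 7 8 10 9 13 14 15 5 4 11
j=2: 10≤11, i=2, swap(2,2) ⇒ 7 8 10 9 13 14 15 5 4 11
j=3: 9≤11, i=3, swap(3,3) ⇒ 7 8 10 9 13 14 15 5 4 11
j=4: 13>11, skip
j=5: 14>11, skip
j=6: 15>11, skip
j=7: 5≤11, i=4, swap(4,7) ⇒ 7 8 10 9 5 14 15 13 4 11
j=8: 4≤11, i=5, swap(5,8) ⇒ 7 8 10 9 5 4 15 13 14 11
(after j=8) a = 7 8 10 9 5 4 15 13 14 11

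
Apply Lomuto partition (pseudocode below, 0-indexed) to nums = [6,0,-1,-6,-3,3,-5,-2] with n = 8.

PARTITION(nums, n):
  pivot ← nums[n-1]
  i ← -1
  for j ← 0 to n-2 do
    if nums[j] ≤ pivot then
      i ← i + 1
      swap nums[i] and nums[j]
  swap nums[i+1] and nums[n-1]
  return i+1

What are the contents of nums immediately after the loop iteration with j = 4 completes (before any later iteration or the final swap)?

pivot=-2, i=-1
j=0: 6>-2, skip
j=1: 0>-2, skip
j=2: -1>-2, skip
j=3: -6≤-2, i=0, swap(0,3) ⇒ [-6,0,-1,6,-3,3,-5,-2]
j=4: -3≤-2, i=1, swap(1,4) ⇒ [-6,-3,-1,6,0,3,-5,-2]
(after j=4) nums = [-6,-3,-1,6,0,3,-5,-2]

[-6,-3,-1,6,0,3,-5,-2]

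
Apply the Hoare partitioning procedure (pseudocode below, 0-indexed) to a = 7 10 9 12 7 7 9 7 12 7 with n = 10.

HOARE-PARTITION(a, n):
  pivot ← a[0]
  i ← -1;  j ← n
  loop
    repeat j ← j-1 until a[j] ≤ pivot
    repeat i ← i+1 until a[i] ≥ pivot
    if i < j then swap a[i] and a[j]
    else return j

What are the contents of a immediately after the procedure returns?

7 7 7 7 12 9 9 10 12 7

pivot=7
j stops at 9 (7), i stops at 0 (7); swap ⇒ 7 10 9 12 7 7 9 7 12 7
j stops at 7 (7), i stops at 1 (10); swap ⇒ 7 7 9 12 7 7 9 10 12 7
j stops at 5 (7), i stops at 2 (9); swap ⇒ 7 7 7 12 7 9 9 10 12 7
j stops at 4 (7), i stops at 3 (12); swap ⇒ 7 7 7 7 12 9 9 10 12 7
j stops at 3, i stops at 4; i≥j ⇒ return 3. a=7 7 7 7 12 9 9 10 12 7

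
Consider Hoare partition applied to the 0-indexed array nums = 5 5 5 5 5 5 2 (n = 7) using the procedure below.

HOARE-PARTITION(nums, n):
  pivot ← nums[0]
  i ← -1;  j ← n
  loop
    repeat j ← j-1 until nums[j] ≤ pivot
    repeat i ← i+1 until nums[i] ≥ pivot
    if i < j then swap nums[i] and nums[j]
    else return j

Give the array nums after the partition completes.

pivot=5
j stops at 6 (2), i stops at 0 (5); swap ⇒ 2 5 5 5 5 5 5
j stops at 5 (5), i stops at 1 (5); swap ⇒ 2 5 5 5 5 5 5
j stops at 4 (5), i stops at 2 (5); swap ⇒ 2 5 5 5 5 5 5
j stops at 3, i stops at 3; i≥j ⇒ return 3. nums=2 5 5 5 5 5 5

2 5 5 5 5 5 5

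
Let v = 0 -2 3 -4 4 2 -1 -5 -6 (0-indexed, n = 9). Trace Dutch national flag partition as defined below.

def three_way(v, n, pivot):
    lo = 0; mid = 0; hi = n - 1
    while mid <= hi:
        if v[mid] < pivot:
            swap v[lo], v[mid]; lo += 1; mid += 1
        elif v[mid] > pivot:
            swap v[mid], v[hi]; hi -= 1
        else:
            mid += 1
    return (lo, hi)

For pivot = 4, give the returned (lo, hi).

(8, 8)

lo=0 mid=0 hi=8
0<4: swap(0,0), lo=1 mid=1 ⇒ 0 -2 3 -4 4 2 -1 -5 -6
-2<4: swap(1,1), lo=2 mid=2 ⇒ 0 -2 3 -4 4 2 -1 -5 -6
3<4: swap(2,2), lo=3 mid=3 ⇒ 0 -2 3 -4 4 2 -1 -5 -6
-4<4: swap(3,3), lo=4 mid=4 ⇒ 0 -2 3 -4 4 2 -1 -5 -6
4=4: mid=5
2<4: swap(4,5), lo=5 mid=6 ⇒ 0 -2 3 -4 2 4 -1 -5 -6
-1<4: swap(5,6), lo=6 mid=7 ⇒ 0 -2 3 -4 2 -1 4 -5 -6
-5<4: swap(6,7), lo=7 mid=8 ⇒ 0 -2 3 -4 2 -1 -5 4 -6
-6<4: swap(7,8), lo=8 mid=9 ⇒ 0 -2 3 -4 2 -1 -5 -6 4
done. lo=8 hi=8; v=0 -2 3 -4 2 -1 -5 -6 4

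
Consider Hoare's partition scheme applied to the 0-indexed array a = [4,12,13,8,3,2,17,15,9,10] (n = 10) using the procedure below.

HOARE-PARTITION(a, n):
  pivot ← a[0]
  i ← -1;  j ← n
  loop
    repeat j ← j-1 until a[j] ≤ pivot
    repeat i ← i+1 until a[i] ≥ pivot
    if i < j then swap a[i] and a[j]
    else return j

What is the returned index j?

1

pivot = a[0] = 4; i = -1, j = 10
j→5 (a[5]=2≤4), i→0 (a[0]=4≥4); i<j, swap → [2,12,13,8,3,4,17,15,9,10]
j→4 (a[4]=3≤4), i→1 (a[1]=12≥4); i<j, swap → [2,3,13,8,12,4,17,15,9,10]
j→1, i→2; i≥j, return j=1. a = [2,3,13,8,12,4,17,15,9,10]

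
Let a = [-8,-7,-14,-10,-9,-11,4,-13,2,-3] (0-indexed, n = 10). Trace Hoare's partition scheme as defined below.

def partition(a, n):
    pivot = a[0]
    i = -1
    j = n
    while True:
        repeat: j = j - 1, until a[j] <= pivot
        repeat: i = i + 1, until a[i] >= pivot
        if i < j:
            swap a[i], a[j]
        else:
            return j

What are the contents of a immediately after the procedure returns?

[-13,-11,-14,-10,-9,-7,4,-8,2,-3]

pivot = a[0] = -8; i = -1, j = 10
j→7 (a[7]=-13≤-8), i→0 (a[0]=-8≥-8); i<j, swap → [-13,-7,-14,-10,-9,-11,4,-8,2,-3]
j→5 (a[5]=-11≤-8), i→1 (a[1]=-7≥-8); i<j, swap → [-13,-11,-14,-10,-9,-7,4,-8,2,-3]
j→4, i→5; i≥j, return j=4. a = [-13,-11,-14,-10,-9,-7,4,-8,2,-3]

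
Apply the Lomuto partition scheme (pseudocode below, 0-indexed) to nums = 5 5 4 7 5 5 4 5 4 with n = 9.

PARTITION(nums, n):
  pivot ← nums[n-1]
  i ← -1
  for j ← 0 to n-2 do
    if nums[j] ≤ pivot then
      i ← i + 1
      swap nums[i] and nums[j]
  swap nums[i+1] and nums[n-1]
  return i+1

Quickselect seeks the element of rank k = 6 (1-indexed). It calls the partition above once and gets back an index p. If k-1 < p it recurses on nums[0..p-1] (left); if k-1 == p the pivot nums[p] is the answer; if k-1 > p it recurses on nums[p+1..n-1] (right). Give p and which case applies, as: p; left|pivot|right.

2; right

pivot = nums[8] = 4; i = -1
j=0: nums[0]=5 > 4 → no swap
j=1: nums[1]=5 > 4 → no swap
j=2: nums[2]=4 ≤ 4 → i=0, swap nums[0],nums[2] → 4 5 5 7 5 5 4 5 4
j=3: nums[3]=7 > 4 → no swap
j=4: nums[4]=5 > 4 → no swap
j=5: nums[5]=5 > 4 → no swap
j=6: nums[6]=4 ≤ 4 → i=1, swap nums[1],nums[6] → 4 4 5 7 5 5 5 5 4
j=7: nums[7]=5 > 4 → no swap
final swap nums[2],nums[8] → 4 4 4 7 5 5 5 5 5; return 2
p = 2; k-1 = 5 > 2 ⇒ right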